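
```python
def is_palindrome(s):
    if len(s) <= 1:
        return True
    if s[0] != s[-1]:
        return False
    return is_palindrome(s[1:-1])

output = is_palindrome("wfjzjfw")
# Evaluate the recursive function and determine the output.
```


is_palindrome("wfjzjfw")
"wfjzjfw": s[0]='w' == s[-1]='w' -> is_palindrome("fjzjf")
"fjzjf": s[0]='f' == s[-1]='f' -> is_palindrome("jzj")
"jzj": s[0]='j' == s[-1]='j' -> is_palindrome("z")
"z": len <= 1 -> True
= True


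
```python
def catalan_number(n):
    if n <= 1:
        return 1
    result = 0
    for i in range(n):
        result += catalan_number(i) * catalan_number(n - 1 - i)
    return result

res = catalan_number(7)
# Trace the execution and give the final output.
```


catalan_number(7)
= sum of catalan_number(i) * catalan_number(7-1-i) for i in 0..6
First compute sub-values bottom-up:
  catalan_number(0) = 1, catalan_number(1) = 1
  catalan_number(2) = 1*1 + 1*1 = 2
  catalan_number(3) = 1*2 + 1*1 + 2*1 = 5
  catalan_number(4) = 1*5 + 1*2 + 2*1 + 5*1 = 14
  catalan_number(5) = 1*14 + 1*5 + 2*2 + 5*1 + 14*1 = 42
  catalan_number(6) = 1*42 + 1*14 + 2*5 + 5*2 + 14*1 + 42*1 = 132
Now catalan_number(7):
  catalan_number(0)*catalan_number(6) = 1*132 = 132
  catalan_number(1)*catalan_number(5) = 1*42 = 42
  catalan_number(2)*catalan_number(4) = 2*14 = 28
  catalan_number(3)*catalan_number(3) = 5*5 = 25
  catalan_number(4)*catalan_number(2) = 14*2 = 28
  catalan_number(5)*catalan_number(1) = 42*1 = 42
  catalan_number(6)*catalan_number(0) = 132*1 = 132
= 132 + 42 + 28 + 25 + 28 + 42 + 132
= 429


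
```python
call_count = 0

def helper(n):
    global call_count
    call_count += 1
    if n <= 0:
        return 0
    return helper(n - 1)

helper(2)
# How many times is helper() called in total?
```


helper(2) calls helper(1) calls ... calls helper(0)
Total calls: 2 + 1 (for base case) = 3


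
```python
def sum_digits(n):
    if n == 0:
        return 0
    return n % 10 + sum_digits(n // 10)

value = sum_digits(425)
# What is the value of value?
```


sum_digits(425)
= 5 + sum_digits(42)
= 5 + 2 + sum_digits(4)
= 5 + 2 + 4 + sum_digits(0)
= 5 + 2 + 4 + 0
= 11


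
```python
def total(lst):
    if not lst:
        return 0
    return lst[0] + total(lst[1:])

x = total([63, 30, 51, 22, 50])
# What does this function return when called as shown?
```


total([63, 30, 51, 22, 50])
= 63 + total([30, 51, 22, 50])
= 63 + 30 + total([51, 22, 50])
= 63 + 30 + 51 + total([22, 50])
= 63 + 30 + 51 + 22 + total([50])
= 63 + 30 + 51 + 22 + 50 + total([])
= 63 + 30 + 51 + 22 + 50 + 0
= 216


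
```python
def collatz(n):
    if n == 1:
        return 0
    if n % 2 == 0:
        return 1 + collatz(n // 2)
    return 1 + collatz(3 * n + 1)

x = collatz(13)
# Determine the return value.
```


collatz(13)
13 is odd -> 3*13+1 = 40 -> collatz(40)
40 is even -> collatz(20)
20 is even -> collatz(10)
10 is even -> collatz(5)
5 is odd -> 3*5+1 = 16 -> collatz(16)
16 is even -> collatz(8)
8 is even -> collatz(4)
4 is even -> collatz(2)
2 is even -> collatz(1)
Reached 1 after 9 steps
= 9


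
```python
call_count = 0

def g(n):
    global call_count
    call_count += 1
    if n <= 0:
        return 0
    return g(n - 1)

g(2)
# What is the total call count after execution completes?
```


g(2) calls g(1) calls ... calls g(0)
Total calls: 2 + 1 (for base case) = 3


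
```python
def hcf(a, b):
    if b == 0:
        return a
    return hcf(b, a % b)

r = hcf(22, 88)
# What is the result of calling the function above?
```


hcf(22, 88)
= hcf(88, 22 % 88) = hcf(88, 22)
= hcf(22, 88 % 22) = hcf(22, 0)
b == 0, return a = 22


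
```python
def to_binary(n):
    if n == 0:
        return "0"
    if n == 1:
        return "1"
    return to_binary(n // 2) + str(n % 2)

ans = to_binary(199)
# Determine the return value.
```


to_binary(199)
= to_binary(99) + "1"
= to_binary(49) + "1" + "1"
= to_binary(24) + "1" + "1" + "1"
= to_binary(12) + "0" + "1" + "1" + "1"
= to_binary(6) + "0" + "0" + "1" + "1" + "1"
= to_binary(3) + "0" + "0" + "0" + "1" + "1" + "1"
= to_binary(1) + "1" + "0" + "0" + "0" + "1" + "1" + "1"
= "1" + "1" + "0" + "0" + "0" + "1" + "1" + "1"
= "11000111"


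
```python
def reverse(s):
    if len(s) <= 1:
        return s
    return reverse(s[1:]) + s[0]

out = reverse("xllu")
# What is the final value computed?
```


reverse("xllu")
= reverse("llu") + "x"
= reverse("lu") + "l" + "x"
= reverse("u") + "l" + "l" + "x"
= "u" + "l" + "l" + "x"
= "ullx"


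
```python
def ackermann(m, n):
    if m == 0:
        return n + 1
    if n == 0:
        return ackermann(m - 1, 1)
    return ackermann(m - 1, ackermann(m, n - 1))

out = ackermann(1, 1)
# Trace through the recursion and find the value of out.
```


ackermann(1, 1)
= ackermann(0, ackermann(1, 0))
First compute ackermann(1, 0) = 2
= ackermann(0, 2)
= 3


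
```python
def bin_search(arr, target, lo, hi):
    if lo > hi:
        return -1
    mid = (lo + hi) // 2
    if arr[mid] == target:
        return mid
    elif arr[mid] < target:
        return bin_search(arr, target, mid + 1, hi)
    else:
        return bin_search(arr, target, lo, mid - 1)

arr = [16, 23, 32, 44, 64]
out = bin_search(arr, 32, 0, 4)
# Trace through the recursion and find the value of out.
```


bin_search(arr, 32, 0, 4)
lo=0, hi=4, mid=2, arr[mid]=32
arr[2] == 32, found at index 2
= 2


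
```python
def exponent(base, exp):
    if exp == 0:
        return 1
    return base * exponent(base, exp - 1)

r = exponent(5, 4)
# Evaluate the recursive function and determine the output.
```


exponent(5, 4)
= 5 * exponent(5, 3)
= 5 * 5 * exponent(5, 2)
= 5 * 5 * 5 * exponent(5, 1)
= 5 * 5 * 5 * 5 * exponent(5, 0)
= 5 * 5 * 5 * 5 * 1
= 625


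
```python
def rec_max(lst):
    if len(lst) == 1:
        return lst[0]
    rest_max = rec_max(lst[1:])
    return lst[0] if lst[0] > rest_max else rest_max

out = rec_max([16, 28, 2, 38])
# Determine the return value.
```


rec_max([16, 28, 2, 38])
= compare 16 with rec_max([28, 2, 38])
= compare 28 with rec_max([2, 38])
= compare 2 with rec_max([38])
Base: rec_max([38]) = 38
compare 2 with 38: max = 38
compare 28 with 38: max = 38
compare 16 with 38: max = 38
= 38


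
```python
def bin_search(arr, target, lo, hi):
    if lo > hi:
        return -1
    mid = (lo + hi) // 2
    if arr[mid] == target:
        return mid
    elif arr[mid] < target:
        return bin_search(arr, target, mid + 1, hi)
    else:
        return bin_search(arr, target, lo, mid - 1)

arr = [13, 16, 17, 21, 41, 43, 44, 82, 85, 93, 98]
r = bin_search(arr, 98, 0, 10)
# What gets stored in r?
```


bin_search(arr, 98, 0, 10)
lo=0, hi=10, mid=5, arr[mid]=43
43 < 98, search right half
lo=6, hi=10, mid=8, arr[mid]=85
85 < 98, search right half
lo=9, hi=10, mid=9, arr[mid]=93
93 < 98, search right half
lo=10, hi=10, mid=10, arr[mid]=98
arr[10] == 98, found at index 10
= 10


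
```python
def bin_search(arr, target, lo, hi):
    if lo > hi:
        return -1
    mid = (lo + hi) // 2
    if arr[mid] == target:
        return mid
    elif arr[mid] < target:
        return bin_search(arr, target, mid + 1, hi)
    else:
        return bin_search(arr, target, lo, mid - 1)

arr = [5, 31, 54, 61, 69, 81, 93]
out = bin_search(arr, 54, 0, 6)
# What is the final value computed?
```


bin_search(arr, 54, 0, 6)
lo=0, hi=6, mid=3, arr[mid]=61
61 > 54, search left half
lo=0, hi=2, mid=1, arr[mid]=31
31 < 54, search right half
lo=2, hi=2, mid=2, arr[mid]=54
arr[2] == 54, found at index 2
= 2


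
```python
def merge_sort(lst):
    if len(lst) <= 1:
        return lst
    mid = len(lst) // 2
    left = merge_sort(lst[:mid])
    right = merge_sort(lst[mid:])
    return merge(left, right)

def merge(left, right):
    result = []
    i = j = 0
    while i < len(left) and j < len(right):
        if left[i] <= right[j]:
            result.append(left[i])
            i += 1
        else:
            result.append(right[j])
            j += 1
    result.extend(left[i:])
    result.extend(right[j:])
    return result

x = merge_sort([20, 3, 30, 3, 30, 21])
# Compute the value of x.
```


merge_sort([20, 3, 30, 3, 30, 21])
Split into [20, 3, 30] and [3, 30, 21]
Left sorted: [3, 20, 30]
Right sorted: [3, 21, 30]
Merge [3, 20, 30] and [3, 21, 30]
= [3, 3, 20, 21, 30, 30]


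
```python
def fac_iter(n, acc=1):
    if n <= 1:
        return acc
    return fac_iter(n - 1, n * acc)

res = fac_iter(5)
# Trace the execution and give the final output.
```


fac_iter(5, 1)
= fac_iter(4, 5 * 1) = fac_iter(4, 5)
= fac_iter(3, 4 * 5) = fac_iter(3, 20)
= fac_iter(2, 3 * 20) = fac_iter(2, 60)
= fac_iter(1, 2 * 60) = fac_iter(1, 120)
n <= 1, return acc = 120


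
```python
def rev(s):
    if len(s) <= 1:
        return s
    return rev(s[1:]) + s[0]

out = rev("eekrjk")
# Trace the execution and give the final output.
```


rev("eekrjk")
= rev("ekrjk") + "e"
= rev("krjk") + "e" + "e"
= rev("rjk") + "k" + "e" + "e"
= rev("jk") + "r" + "k" + "e" + "e"
= rev("k") + "j" + "r" + "k" + "e" + "e"
= "k" + "j" + "r" + "k" + "e" + "e"
= "kjrkee"


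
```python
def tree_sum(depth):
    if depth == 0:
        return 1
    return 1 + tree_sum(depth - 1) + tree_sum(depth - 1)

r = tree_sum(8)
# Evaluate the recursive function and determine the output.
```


tree_sum(8)
= 1 + tree_sum(7) + tree_sum(7)
= 1 + 2 * tree_sum(7)
tree_sum(k) = 2^(k+1) - 1
tree_sum(0) = 1
tree_sum(1) = 3
tree_sum(2) = 7
tree_sum(3) = 15
tree_sum(4) = 31
tree_sum(8) = 2^9 - 1 = 511


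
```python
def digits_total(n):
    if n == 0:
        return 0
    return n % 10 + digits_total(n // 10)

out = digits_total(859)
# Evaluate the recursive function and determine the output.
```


digits_total(859)
= 9 + digits_total(85)
= 9 + 5 + digits_total(8)
= 9 + 5 + 8 + digits_total(0)
= 9 + 5 + 8 + 0
= 22


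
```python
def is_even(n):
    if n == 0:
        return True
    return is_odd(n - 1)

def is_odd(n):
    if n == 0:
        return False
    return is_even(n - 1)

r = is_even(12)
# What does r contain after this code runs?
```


is_even(12)
= is_odd(11)
= is_even(10)
= is_odd(9)
= is_even(8)
= is_odd(7)
= is_even(6)
= is_odd(5)
= is_even(4)
= is_odd(3)
= is_even(2)
= is_odd(1)
= is_even(0)
n == 0: return True
= True


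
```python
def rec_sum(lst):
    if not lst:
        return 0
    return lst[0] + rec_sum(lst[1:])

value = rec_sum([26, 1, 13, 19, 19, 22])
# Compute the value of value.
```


rec_sum([26, 1, 13, 19, 19, 22])
= 26 + rec_sum([1, 13, 19, 19, 22])
= 26 + 1 + rec_sum([13, 19, 19, 22])
= 26 + 1 + 13 + rec_sum([19, 19, 22])
= 26 + 1 + 13 + 19 + rec_sum([19, 22])
= 26 + 1 + 13 + 19 + 19 + rec_sum([22])
= 26 + 1 + 13 + 19 + 19 + 22 + rec_sum([])
= 26 + 1 + 13 + 19 + 19 + 22 + 0
= 100


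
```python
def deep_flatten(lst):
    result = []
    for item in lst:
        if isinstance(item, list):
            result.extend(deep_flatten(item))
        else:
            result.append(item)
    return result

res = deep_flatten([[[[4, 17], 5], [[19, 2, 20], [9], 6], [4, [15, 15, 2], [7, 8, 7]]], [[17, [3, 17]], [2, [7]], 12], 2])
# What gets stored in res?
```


deep_flatten([[[[4, 17], 5], [[19, 2, 20], [9], 6], [4, [15, 15, 2], [7, 8, 7]]], [[17, [3, 17]], [2, [7]], 12], 2])
Processing each element:
  [[[4, 17], 5], [[19, 2, 20], [9], 6], [4, [15, 15, 2], [7, 8, 7]]] is a list -> deep_flatten recursively -> [4, 17, 5, 19, 2, 20, 9, 6, 4, 15, 15, 2, 7, 8, 7]
  [[17, [3, 17]], [2, [7]], 12] is a list -> deep_flatten recursively -> [17, 3, 17, 2, 7, 12]
  2 is not a list -> append 2
= [4, 17, 5, 19, 2, 20, 9, 6, 4, 15, 15, 2, 7, 8, 7, 17, 3, 17, 2, 7, 12, 2]


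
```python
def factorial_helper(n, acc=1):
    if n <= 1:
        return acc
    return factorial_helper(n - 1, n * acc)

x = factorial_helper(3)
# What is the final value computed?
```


factorial_helper(3, 1)
= factorial_helper(2, 3 * 1) = factorial_helper(2, 3)
= factorial_helper(1, 2 * 3) = factorial_helper(1, 6)
n <= 1, return acc = 6


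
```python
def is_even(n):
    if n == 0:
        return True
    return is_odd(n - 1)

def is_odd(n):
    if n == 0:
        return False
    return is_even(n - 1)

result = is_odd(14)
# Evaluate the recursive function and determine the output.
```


is_odd(14)
= is_even(13)
= is_odd(12)
= is_even(11)
= is_odd(10)
= is_even(9)
= is_odd(8)
= is_even(7)
= is_odd(6)
= is_even(5)
= is_odd(4)
= is_even(3)
= is_odd(2)
= is_even(1)
= is_odd(0)
n == 0: return False
= False


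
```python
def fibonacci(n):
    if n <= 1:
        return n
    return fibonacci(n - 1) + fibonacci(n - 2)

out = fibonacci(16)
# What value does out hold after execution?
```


fibonacci(16)
= fibonacci(15) + fibonacci(14)
= (fibonacci(14) + fibonacci(13)) + fibonacci(14)
Computing bottom-up: fibonacci(0)=0, fibonacci(1)=1, fibonacci(2)=1, fibonacci(3)=2, fibonacci(4)=3, fibonacci(5)=5, fibonacci(6)=8, fibonacci(7)=13, fibonacci(8)=21, fibonacci(9)=34, fibonacci(10)=55, fibonacci(11)=89, fibonacci(12)=144, fibonacci(13)=233, fibonacci(14)=377, fibonacci(15)=610, fibonacci(16)=987
= 987


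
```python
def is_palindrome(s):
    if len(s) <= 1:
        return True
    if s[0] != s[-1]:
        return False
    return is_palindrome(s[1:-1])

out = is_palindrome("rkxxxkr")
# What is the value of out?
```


is_palindrome("rkxxxkr")
"rkxxxkr": s[0]='r' == s[-1]='r' -> is_palindrome("kxxxk")
"kxxxk": s[0]='k' == s[-1]='k' -> is_palindrome("xxx")
"xxx": s[0]='x' == s[-1]='x' -> is_palindrome("x")
"x": len <= 1 -> True
= True


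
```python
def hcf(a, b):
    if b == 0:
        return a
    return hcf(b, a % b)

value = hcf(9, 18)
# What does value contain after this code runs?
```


hcf(9, 18)
= hcf(18, 9 % 18) = hcf(18, 9)
= hcf(9, 18 % 9) = hcf(9, 0)
b == 0, return a = 9


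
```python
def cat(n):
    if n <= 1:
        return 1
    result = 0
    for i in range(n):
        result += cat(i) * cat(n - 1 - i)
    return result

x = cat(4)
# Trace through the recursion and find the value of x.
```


cat(4)
= sum of cat(i) * cat(4-1-i) for i in 0..3
First compute sub-values bottom-up:
  cat(0) = 1, cat(1) = 1
  cat(2) = 1*1 + 1*1 = 2
  cat(3) = 1*2 + 1*1 + 2*1 = 5
Now cat(4):
  cat(0)*cat(3) = 1*5 = 5
  cat(1)*cat(2) = 1*2 = 2
  cat(2)*cat(1) = 2*1 = 2
  cat(3)*cat(0) = 5*1 = 5
= 5 + 2 + 2 + 5
= 14


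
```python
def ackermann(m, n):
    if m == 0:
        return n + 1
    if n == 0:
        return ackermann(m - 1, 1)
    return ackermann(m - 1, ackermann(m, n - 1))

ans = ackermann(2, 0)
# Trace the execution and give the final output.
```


ackermann(2, 0)
n == 0: return ackermann(1, 1)
= ackermann(1, 1) = 3
= 3


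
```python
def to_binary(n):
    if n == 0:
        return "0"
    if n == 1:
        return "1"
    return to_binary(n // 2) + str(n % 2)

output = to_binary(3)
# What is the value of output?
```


to_binary(3)
= to_binary(1) + "1"
= "1" + "1"
= "11"


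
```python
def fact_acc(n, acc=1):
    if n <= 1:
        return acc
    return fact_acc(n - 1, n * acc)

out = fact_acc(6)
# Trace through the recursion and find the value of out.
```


fact_acc(6, 1)
= fact_acc(5, 6 * 1) = fact_acc(5, 6)
= fact_acc(4, 5 * 6) = fact_acc(4, 30)
= fact_acc(3, 4 * 30) = fact_acc(3, 120)
= fact_acc(2, 3 * 120) = fact_acc(2, 360)
= fact_acc(1, 2 * 360) = fact_acc(1, 720)
n <= 1, return acc = 720


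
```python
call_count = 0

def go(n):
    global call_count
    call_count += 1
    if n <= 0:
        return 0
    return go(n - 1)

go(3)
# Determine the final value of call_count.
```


go(3) calls go(2) calls ... calls go(0)
Total calls: 3 + 1 (for base case) = 4


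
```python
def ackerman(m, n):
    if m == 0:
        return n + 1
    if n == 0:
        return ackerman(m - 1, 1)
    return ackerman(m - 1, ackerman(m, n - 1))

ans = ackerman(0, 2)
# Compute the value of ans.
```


ackerman(0, 2)
m == 0: return 2 + 1 = 3
= 3


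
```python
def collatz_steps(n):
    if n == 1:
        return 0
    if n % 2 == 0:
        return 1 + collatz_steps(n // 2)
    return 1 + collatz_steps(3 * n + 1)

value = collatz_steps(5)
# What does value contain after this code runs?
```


collatz_steps(5)
5 is odd -> 3*5+1 = 16 -> collatz_steps(16)
16 is even -> collatz_steps(8)
8 is even -> collatz_steps(4)
4 is even -> collatz_steps(2)
2 is even -> collatz_steps(1)
Reached 1 after 5 steps
= 5


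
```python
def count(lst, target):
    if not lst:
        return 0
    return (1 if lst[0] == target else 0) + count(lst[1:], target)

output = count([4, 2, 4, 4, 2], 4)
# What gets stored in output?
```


count([4, 2, 4, 4, 2], 4)
lst[0]=4 == 4: 1 + count([2, 4, 4, 2], 4)
lst[0]=2 != 4: 0 + count([4, 4, 2], 4)
lst[0]=4 == 4: 1 + count([4, 2], 4)
lst[0]=4 == 4: 1 + count([2], 4)
lst[0]=2 != 4: 0 + count([], 4)
= 3


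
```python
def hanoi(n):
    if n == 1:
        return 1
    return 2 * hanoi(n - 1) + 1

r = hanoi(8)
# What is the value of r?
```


hanoi(8)
= 2 * hanoi(7) + 1
= 2 * (2 * hanoi(6) + 1) + 1
= 2 * (2 * (2 * hanoi(5) + 1) + 1) + 1
= 2 * (2 * (2 * (2 * hanoi(4) + 1) + 1) + 1) + 1
= 2 * (2 * (2 * (2 * (2 * hanoi(3) + 1) + 1) + 1) + 1) + 1
= 2 * (2 * (2 * (2 * (2 * (2 * hanoi(2) + 1) + 1) + 1) + 1) + 1) + 1
= 2 * (2 * (2 * (2 * (2 * (2 * (2 * hanoi(1) + 1) + 1) + 1) + 1) + 1) + 1) + 1
Now compute bottom-up:
hanoi(1) = 1
hanoi(2) = 2 * 1 + 1 = 3
hanoi(3) = 2 * 3 + 1 = 7
hanoi(4) = 2 * 7 + 1 = 15
hanoi(5) = 2 * 15 + 1 = 31
hanoi(6) = 2 * 31 + 1 = 63
hanoi(7) = 2 * 63 + 1 = 127
hanoi(8) = 2 * 127 + 1 = 255
= 255


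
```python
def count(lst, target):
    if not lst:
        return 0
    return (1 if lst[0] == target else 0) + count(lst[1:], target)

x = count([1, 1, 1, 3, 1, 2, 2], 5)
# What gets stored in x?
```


count([1, 1, 1, 3, 1, 2, 2], 5)
lst[0]=1 != 5: 0 + count([1, 1, 3, 1, 2, 2], 5)
lst[0]=1 != 5: 0 + count([1, 3, 1, 2, 2], 5)
lst[0]=1 != 5: 0 + count([3, 1, 2, 2], 5)
lst[0]=3 != 5: 0 + count([1, 2, 2], 5)
lst[0]=1 != 5: 0 + count([2, 2], 5)
lst[0]=2 != 5: 0 + count([2], 5)
lst[0]=2 != 5: 0 + count([], 5)
= 0


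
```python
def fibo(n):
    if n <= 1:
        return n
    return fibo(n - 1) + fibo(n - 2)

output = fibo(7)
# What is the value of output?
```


fibo(7)
= fibo(6) + fibo(5)
= (fibo(5) + fibo(4)) + fibo(5)
Computing bottom-up: fibo(0)=0, fibo(1)=1, fibo(2)=1, fibo(3)=2, fibo(4)=3, fibo(5)=5, fibo(6)=8, fibo(7)=13
= 13


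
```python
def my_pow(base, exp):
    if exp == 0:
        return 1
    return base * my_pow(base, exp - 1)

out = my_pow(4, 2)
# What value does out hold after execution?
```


my_pow(4, 2)
= 4 * my_pow(4, 1)
= 4 * 4 * my_pow(4, 0)
= 4 * 4 * 1
= 16


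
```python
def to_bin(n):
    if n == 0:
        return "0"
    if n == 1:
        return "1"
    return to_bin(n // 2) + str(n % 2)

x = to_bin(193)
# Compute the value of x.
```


to_bin(193)
= to_bin(96) + "1"
= to_bin(48) + "0" + "1"
= to_bin(24) + "0" + "0" + "1"
= to_bin(12) + "0" + "0" + "0" + "1"
= to_bin(6) + "0" + "0" + "0" + "0" + "1"
= to_bin(3) + "0" + "0" + "0" + "0" + "0" + "1"
= to_bin(1) + "1" + "0" + "0" + "0" + "0" + "0" + "1"
= "1" + "1" + "0" + "0" + "0" + "0" + "0" + "1"
= "11000001"


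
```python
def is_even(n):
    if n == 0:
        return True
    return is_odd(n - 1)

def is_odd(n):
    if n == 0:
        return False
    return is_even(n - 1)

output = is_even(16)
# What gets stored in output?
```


is_even(16)
= is_odd(15)
= is_even(14)
= is_odd(13)
= is_even(12)
= is_odd(11)
= is_even(10)
= is_odd(9)
= is_even(8)
= is_odd(7)
= is_even(6)
= is_odd(5)
= is_even(4)
= is_odd(3)
= is_even(2)
= is_odd(1)
= is_even(0)
n == 0: return True
= True


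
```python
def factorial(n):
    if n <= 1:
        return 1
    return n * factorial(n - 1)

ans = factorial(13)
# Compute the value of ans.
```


factorial(13)
= 13 * factorial(12)
= 13 * 12 * factorial(11)
= 13 * 12 * 11 * factorial(10)
= 13 * 12 * 11 * 10 * factorial(9)
= 13 * 12 * 11 * 10 * 9 * factorial(8)
= 13 * 12 * 11 * 10 * 9 * 8 * factorial(7)
= 13 * 12 * 11 * 10 * 9 * 8 * 7 * factorial(6)
= 13 * 12 * 11 * 10 * 9 * 8 * 7 * 6 * factorial(5)
= 13 * 12 * 11 * 10 * 9 * 8 * 7 * 6 * 5 * factorial(4)
= 13 * 12 * 11 * 10 * 9 * 8 * 7 * 6 * 5 * 4 * factorial(3)
= 13 * 12 * 11 * 10 * 9 * 8 * 7 * 6 * 5 * 4 * 3 * factorial(2)
= 13 * 12 * 11 * 10 * 9 * 8 * 7 * 6 * 5 * 4 * 3 * 2 * factorial(1)
= 13 * 12 * 11 * 10 * 9 * 8 * 7 * 6 * 5 * 4 * 3 * 2 * 1
= 6227020800


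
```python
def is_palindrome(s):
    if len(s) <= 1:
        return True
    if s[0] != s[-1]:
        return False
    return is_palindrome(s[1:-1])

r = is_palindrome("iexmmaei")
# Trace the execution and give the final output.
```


is_palindrome("iexmmaei")
"iexmmaei": s[0]='i' == s[-1]='i' -> is_palindrome("exmmae")
"exmmae": s[0]='e' == s[-1]='e' -> is_palindrome("xmma")
"xmma": s[0]='x' != s[-1]='a' -> False
= False


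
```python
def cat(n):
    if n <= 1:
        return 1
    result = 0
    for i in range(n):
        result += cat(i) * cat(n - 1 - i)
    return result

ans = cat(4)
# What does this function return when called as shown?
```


cat(4)
= sum of cat(i) * cat(4-1-i) for i in 0..3
First compute sub-values bottom-up:
  cat(0) = 1, cat(1) = 1
  cat(2) = 1*1 + 1*1 = 2
  cat(3) = 1*2 + 1*1 + 2*1 = 5
Now cat(4):
  cat(0)*cat(3) = 1*5 = 5
  cat(1)*cat(2) = 1*2 = 2
  cat(2)*cat(1) = 2*1 = 2
  cat(3)*cat(0) = 5*1 = 5
= 5 + 2 + 2 + 5
= 14


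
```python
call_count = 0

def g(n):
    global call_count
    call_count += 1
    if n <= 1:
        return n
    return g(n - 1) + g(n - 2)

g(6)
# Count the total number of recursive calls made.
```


g(6) calls g(5) and g(4); each non-base call branches into two more.
Let C(k) = total number of calls made by g(k), including the call to g(k) itself.
Base cases: C(0) = 1, C(1) = 1
Recurrence: C(k) = 1 + C(k-1) + C(k-2)
  C(2) = 1 + C(1) + C(0) = 1 + 1 + 1 = 3
  C(3) = 1 + C(2) + C(1) = 1 + 3 + 1 = 5
  C(4) = 1 + C(3) + C(2) = 1 + 5 + 3 = 9
  C(5) = 1 + C(4) + C(3) = 1 + 9 + 5 = 15
  C(6) = 1 + C(5) + C(4) = 1 + 15 + 9 = 25
Total calls = C(6) = 25


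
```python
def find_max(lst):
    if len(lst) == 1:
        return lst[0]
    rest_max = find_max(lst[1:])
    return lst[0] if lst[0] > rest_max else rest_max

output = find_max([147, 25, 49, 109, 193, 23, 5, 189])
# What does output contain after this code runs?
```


find_max([147, 25, 49, 109, 193, 23, 5, 189])
= compare 147 with find_max([25, 49, 109, 193, 23, 5, 189])
= compare 25 with find_max([49, 109, 193, 23, 5, 189])
= compare 49 with find_max([109, 193, 23, 5, 189])
= compare 109 with find_max([193, 23, 5, 189])
= compare 193 with find_max([23, 5, 189])
= compare 23 with find_max([5, 189])
= compare 5 with find_max([189])
Base: find_max([189]) = 189
compare 5 with 189: max = 189
compare 23 with 189: max = 189
compare 193 with 189: max = 193
compare 109 with 193: max = 193
compare 49 with 193: max = 193
compare 25 with 193: max = 193
compare 147 with 193: max = 193
= 193


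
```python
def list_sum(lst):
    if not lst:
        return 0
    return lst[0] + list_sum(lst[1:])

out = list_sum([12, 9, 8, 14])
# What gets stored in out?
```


list_sum([12, 9, 8, 14])
= 12 + list_sum([9, 8, 14])
= 12 + 9 + list_sum([8, 14])
= 12 + 9 + 8 + list_sum([14])
= 12 + 9 + 8 + 14 + list_sum([])
= 12 + 9 + 8 + 14 + 0
= 43


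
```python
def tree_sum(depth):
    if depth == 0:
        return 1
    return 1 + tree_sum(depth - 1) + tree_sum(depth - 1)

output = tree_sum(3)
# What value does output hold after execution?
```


tree_sum(3)
= 1 + tree_sum(2) + tree_sum(2)
= 1 + 2 * tree_sum(2)
tree_sum(k) = 2^(k+1) - 1
tree_sum(0) = 1
tree_sum(1) = 3
tree_sum(2) = 7
tree_sum(3) = 15
tree_sum(3) = 2^4 - 1 = 15


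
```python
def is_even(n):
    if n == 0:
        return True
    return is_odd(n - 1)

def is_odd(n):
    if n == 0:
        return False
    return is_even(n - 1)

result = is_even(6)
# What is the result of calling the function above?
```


is_even(6)
= is_odd(5)
= is_even(4)
= is_odd(3)
= is_even(2)
= is_odd(1)
= is_even(0)
n == 0: return True
= True


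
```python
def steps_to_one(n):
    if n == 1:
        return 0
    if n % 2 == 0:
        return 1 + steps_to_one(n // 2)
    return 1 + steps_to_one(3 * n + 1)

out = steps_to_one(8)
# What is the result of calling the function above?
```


steps_to_one(8)
8 is even -> steps_to_one(4)
4 is even -> steps_to_one(2)
2 is even -> steps_to_one(1)
Reached 1 after 3 steps
= 3


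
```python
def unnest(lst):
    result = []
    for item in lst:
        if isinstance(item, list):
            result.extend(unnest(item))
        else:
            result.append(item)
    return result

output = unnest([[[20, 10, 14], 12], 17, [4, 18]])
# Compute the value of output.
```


unnest([[[20, 10, 14], 12], 17, [4, 18]])
Processing each element:
  [[20, 10, 14], 12] is a list -> unnest recursively -> [20, 10, 14, 12]
  17 is not a list -> append 17
  [4, 18] is a list -> unnest recursively -> [4, 18]
= [20, 10, 14, 12, 17, 4, 18]


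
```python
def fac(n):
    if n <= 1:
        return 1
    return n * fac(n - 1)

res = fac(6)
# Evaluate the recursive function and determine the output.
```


fac(6)
= 6 * fac(5)
= 6 * 5 * fac(4)
= 6 * 5 * 4 * fac(3)
= 6 * 5 * 4 * 3 * fac(2)
= 6 * 5 * 4 * 3 * 2 * fac(1)
= 6 * 5 * 4 * 3 * 2 * 1
= 720


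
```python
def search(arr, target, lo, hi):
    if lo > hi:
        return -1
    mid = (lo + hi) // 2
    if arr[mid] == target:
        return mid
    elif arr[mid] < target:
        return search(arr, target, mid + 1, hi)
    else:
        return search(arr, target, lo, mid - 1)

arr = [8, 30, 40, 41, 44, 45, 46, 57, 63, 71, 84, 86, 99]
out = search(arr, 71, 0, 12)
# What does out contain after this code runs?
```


search(arr, 71, 0, 12)
lo=0, hi=12, mid=6, arr[mid]=46
46 < 71, search right half
lo=7, hi=12, mid=9, arr[mid]=71
arr[9] == 71, found at index 9
= 9


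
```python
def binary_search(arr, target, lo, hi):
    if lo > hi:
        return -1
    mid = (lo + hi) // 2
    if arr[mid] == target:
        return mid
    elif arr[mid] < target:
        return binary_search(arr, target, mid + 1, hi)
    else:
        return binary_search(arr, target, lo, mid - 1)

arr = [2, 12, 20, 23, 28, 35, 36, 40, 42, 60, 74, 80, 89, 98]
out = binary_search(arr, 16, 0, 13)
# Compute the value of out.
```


binary_search(arr, 16, 0, 13)
lo=0, hi=13, mid=6, arr[mid]=36
36 > 16, search left half
lo=0, hi=5, mid=2, arr[mid]=20
20 > 16, search left half
lo=0, hi=1, mid=0, arr[mid]=2
2 < 16, search right half
lo=1, hi=1, mid=1, arr[mid]=12
12 < 16, search right half
lo > hi, target not found, return -1
= -1


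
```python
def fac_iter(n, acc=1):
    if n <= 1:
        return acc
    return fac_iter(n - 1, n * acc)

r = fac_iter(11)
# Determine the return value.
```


fac_iter(11, 1)
= fac_iter(10, 11 * 1) = fac_iter(10, 11)
= fac_iter(9, 10 * 11) = fac_iter(9, 110)
= fac_iter(8, 9 * 110) = fac_iter(8, 990)
= fac_iter(7, 8 * 990) = fac_iter(7, 7920)
= fac_iter(6, 7 * 7920) = fac_iter(6, 55440)
= fac_iter(5, 6 * 55440) = fac_iter(5, 332640)
= fac_iter(4, 5 * 332640) = fac_iter(4, 1663200)
= fac_iter(3, 4 * 1663200) = fac_iter(3, 6652800)
= fac_iter(2, 3 * 6652800) = fac_iter(2, 19958400)
= fac_iter(1, 2 * 19958400) = fac_iter(1, 39916800)
n <= 1, return acc = 39916800


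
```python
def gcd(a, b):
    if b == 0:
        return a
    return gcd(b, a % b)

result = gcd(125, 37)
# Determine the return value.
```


gcd(125, 37)
= gcd(37, 125 % 37) = gcd(37, 14)
= gcd(14, 37 % 14) = gcd(14, 9)
= gcd(9, 14 % 9) = gcd(9, 5)
= gcd(5, 9 % 5) = gcd(5, 4)
= gcd(4, 5 % 4) = gcd(4, 1)
= gcd(1, 4 % 1) = gcd(1, 0)
b == 0, return a = 1


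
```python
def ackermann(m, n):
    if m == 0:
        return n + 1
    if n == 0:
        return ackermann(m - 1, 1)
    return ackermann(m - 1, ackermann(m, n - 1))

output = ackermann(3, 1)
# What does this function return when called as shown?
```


ackermann(3, 1)
= ackermann(2, ackermann(3, 0))
First compute ackermann(3, 0) = 5
= ackermann(2, 5)
= 13


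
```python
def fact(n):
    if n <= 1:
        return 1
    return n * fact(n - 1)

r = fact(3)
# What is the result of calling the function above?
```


fact(3)
= 3 * fact(2)
= 3 * 2 * fact(1)
= 3 * 2 * 1
= 6


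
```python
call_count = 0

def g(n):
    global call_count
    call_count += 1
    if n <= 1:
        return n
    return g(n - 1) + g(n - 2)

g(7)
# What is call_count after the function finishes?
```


g(7) calls g(6) and g(5); each non-base call branches into two more.
Let C(k) = total number of calls made by g(k), including the call to g(k) itself.
Base cases: C(0) = 1, C(1) = 1
Recurrence: C(k) = 1 + C(k-1) + C(k-2)
  C(2) = 1 + C(1) + C(0) = 1 + 1 + 1 = 3
  C(3) = 1 + C(2) + C(1) = 1 + 3 + 1 = 5
  C(4) = 1 + C(3) + C(2) = 1 + 5 + 3 = 9
  C(5) = 1 + C(4) + C(3) = 1 + 9 + 5 = 15
  C(6) = 1 + C(5) + C(4) = 1 + 15 + 9 = 25
  C(7) = 1 + C(6) + C(5) = 1 + 25 + 15 = 41
Total calls = C(7) = 41


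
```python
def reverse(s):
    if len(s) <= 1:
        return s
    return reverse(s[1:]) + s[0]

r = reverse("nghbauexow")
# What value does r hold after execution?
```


reverse("nghbauexow")
= reverse("ghbauexow") + "n"
= reverse("hbauexow") + "g" + "n"
= reverse("bauexow") + "h" + "g" + "n"
= reverse("auexow") + "b" + "h" + "g" + "n"
= reverse("uexow") + "a" + "b" + "h" + "g" + "n"
= reverse("exow") + "u" + "a" + "b" + "h" + "g" + "n"
= reverse("xow") + "e" + "u" + "a" + "b" + "h" + "g" + "n"
= reverse("ow") + "x" + "e" + "u" + "a" + "b" + "h" + "g" + "n"
= reverse("w") + "o" + "x" + "e" + "u" + "a" + "b" + "h" + "g" + "n"
= "w" + "o" + "x" + "e" + "u" + "a" + "b" + "h" + "g" + "n"
= "woxeuabhgn"


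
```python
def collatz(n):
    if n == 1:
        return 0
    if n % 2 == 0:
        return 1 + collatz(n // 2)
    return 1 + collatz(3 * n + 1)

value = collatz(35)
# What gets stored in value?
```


collatz(35)
35 is odd -> 3*35+1 = 106 -> collatz(106)
106 is even -> collatz(53)
53 is odd -> 3*53+1 = 160 -> collatz(160)
160 is even -> collatz(80)
80 is even -> collatz(40)
40 is even -> collatz(20)
20 is even -> collatz(10)
10 is even -> collatz(5)
5 is odd -> 3*5+1 = 16 -> collatz(16)
16 is even -> collatz(8)
8 is even -> collatz(4)
4 is even -> collatz(2)
2 is even -> collatz(1)
Reached 1 after 13 steps
= 13


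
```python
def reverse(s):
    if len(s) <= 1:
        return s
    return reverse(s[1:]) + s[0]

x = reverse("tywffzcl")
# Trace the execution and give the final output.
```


reverse("tywffzcl")
= reverse("ywffzcl") + "t"
= reverse("wffzcl") + "y" + "t"
= reverse("ffzcl") + "w" + "y" + "t"
= reverse("fzcl") + "f" + "w" + "y" + "t"
= reverse("zcl") + "f" + "f" + "w" + "y" + "t"
= reverse("cl") + "z" + "f" + "f" + "w" + "y" + "t"
= reverse("l") + "c" + "z" + "f" + "f" + "w" + "y" + "t"
= "l" + "c" + "z" + "f" + "f" + "w" + "y" + "t"
= "lczffwyt"


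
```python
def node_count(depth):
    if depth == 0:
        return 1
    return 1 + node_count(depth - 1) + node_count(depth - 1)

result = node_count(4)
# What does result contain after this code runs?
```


node_count(4)
= 1 + node_count(3) + node_count(3)
= 1 + 2 * node_count(3)
node_count(k) = 2^(k+1) - 1
node_count(0) = 1
node_count(1) = 3
node_count(2) = 7
node_count(3) = 15
node_count(4) = 31
node_count(4) = 2^5 - 1 = 31


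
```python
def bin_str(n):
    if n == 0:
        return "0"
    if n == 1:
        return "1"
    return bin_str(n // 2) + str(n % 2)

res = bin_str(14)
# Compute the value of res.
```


bin_str(14)
= bin_str(7) + "0"
= bin_str(3) + "1" + "0"
= bin_str(1) + "1" + "1" + "0"
= "1" + "1" + "1" + "0"
= "1110"


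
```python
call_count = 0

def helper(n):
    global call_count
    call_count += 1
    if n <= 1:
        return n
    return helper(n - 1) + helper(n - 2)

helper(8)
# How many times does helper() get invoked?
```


helper(8) calls helper(7) and helper(6); each non-base call branches into two more.
Let C(k) = total number of calls made by helper(k), including the call to helper(k) itself.
Base cases: C(0) = 1, C(1) = 1
Recurrence: C(k) = 1 + C(k-1) + C(k-2)
  C(2) = 1 + C(1) + C(0) = 1 + 1 + 1 = 3
  C(3) = 1 + C(2) + C(1) = 1 + 3 + 1 = 5
  C(4) = 1 + C(3) + C(2) = 1 + 5 + 3 = 9
  C(5) = 1 + C(4) + C(3) = 1 + 9 + 5 = 15
  C(6) = 1 + C(5) + C(4) = 1 + 15 + 9 = 25
  C(7) = 1 + C(6) + C(5) = 1 + 25 + 15 = 41
  C(8) = 1 + C(7) + C(6) = 1 + 41 + 25 = 67
Total calls = C(8) = 67


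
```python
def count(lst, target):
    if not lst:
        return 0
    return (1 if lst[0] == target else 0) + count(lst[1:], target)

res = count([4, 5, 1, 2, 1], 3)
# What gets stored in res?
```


count([4, 5, 1, 2, 1], 3)
lst[0]=4 != 3: 0 + count([5, 1, 2, 1], 3)
lst[0]=5 != 3: 0 + count([1, 2, 1], 3)
lst[0]=1 != 3: 0 + count([2, 1], 3)
lst[0]=2 != 3: 0 + count([1], 3)
lst[0]=1 != 3: 0 + count([], 3)
= 0


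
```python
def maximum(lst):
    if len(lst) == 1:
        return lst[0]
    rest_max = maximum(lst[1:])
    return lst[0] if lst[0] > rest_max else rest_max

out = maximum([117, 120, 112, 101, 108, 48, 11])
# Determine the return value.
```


maximum([117, 120, 112, 101, 108, 48, 11])
= compare 117 with maximum([120, 112, 101, 108, 48, 11])
= compare 120 with maximum([112, 101, 108, 48, 11])
= compare 112 with maximum([101, 108, 48, 11])
= compare 101 with maximum([108, 48, 11])
= compare 108 with maximum([48, 11])
= compare 48 with maximum([11])
Base: maximum([11]) = 11
compare 48 with 11: max = 48
compare 108 with 48: max = 108
compare 101 with 108: max = 108
compare 112 with 108: max = 112
compare 120 with 112: max = 120
compare 117 with 120: max = 120
= 120


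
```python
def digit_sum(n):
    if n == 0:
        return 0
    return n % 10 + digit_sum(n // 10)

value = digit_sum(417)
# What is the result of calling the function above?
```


digit_sum(417)
= 7 + digit_sum(41)
= 7 + 1 + digit_sum(4)
= 7 + 1 + 4 + digit_sum(0)
= 7 + 1 + 4 + 0
= 12


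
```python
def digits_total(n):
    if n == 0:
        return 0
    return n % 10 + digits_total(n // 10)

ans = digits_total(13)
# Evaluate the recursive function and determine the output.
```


digits_total(13)
= 3 + digits_total(1)
= 3 + 1 + digits_total(0)
= 3 + 1 + 0
= 4


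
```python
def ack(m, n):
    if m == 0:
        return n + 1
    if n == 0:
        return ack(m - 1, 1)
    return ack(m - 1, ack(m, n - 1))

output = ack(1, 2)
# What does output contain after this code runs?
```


ack(1, 2)
= ack(0, ack(1, 1))
First compute ack(1, 1) = 3
= ack(0, 3)
= 4


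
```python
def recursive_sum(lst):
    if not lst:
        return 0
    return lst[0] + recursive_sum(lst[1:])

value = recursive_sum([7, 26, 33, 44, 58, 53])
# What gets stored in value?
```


recursive_sum([7, 26, 33, 44, 58, 53])
= 7 + recursive_sum([26, 33, 44, 58, 53])
= 7 + 26 + recursive_sum([33, 44, 58, 53])
= 7 + 26 + 33 + recursive_sum([44, 58, 53])
= 7 + 26 + 33 + 44 + recursive_sum([58, 53])
= 7 + 26 + 33 + 44 + 58 + recursive_sum([53])
= 7 + 26 + 33 + 44 + 58 + 53 + recursive_sum([])
= 7 + 26 + 33 + 44 + 58 + 53 + 0
= 221


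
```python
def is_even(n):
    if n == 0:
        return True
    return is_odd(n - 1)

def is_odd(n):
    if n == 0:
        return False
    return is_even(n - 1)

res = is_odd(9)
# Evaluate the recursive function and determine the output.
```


is_odd(9)
= is_even(8)
= is_odd(7)
= is_even(6)
= is_odd(5)
= is_even(4)
= is_odd(3)
= is_even(2)
= is_odd(1)
= is_even(0)
n == 0: return True
= True


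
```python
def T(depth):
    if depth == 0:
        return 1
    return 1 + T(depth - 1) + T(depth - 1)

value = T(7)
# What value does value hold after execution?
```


T(7)
= 1 + T(6) + T(6)
= 1 + 2 * T(6)
T(k) = 2^(k+1) - 1
T(0) = 1
T(1) = 3
T(2) = 7
T(3) = 15
T(4) = 31
T(7) = 2^8 - 1 = 255


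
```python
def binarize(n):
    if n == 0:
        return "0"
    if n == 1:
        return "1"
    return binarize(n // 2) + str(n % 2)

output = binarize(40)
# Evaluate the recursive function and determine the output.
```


binarize(40)
= binarize(20) + "0"
= binarize(10) + "0" + "0"
= binarize(5) + "0" + "0" + "0"
= binarize(2) + "1" + "0" + "0" + "0"
= binarize(1) + "0" + "1" + "0" + "0" + "0"
= "1" + "0" + "1" + "0" + "0" + "0"
= "101000"


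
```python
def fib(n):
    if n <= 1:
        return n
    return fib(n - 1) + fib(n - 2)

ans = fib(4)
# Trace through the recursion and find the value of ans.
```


fib(4)
= fib(3) + fib(2)
= (fib(2) + fib(1)) + fib(2)
Computing bottom-up: fib(0)=0, fib(1)=1, fib(2)=1, fib(3)=2, fib(4)=3
= 3


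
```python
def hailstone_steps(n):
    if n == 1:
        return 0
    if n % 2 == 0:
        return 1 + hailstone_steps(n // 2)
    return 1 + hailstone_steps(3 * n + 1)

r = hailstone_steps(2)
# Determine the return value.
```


hailstone_steps(2)
2 is even -> hailstone_steps(1)
Reached 1 after 1 steps
= 1


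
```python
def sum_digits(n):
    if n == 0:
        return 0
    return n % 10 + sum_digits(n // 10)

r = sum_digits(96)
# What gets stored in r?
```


sum_digits(96)
= 6 + sum_digits(9)
= 6 + 9 + sum_digits(0)
= 6 + 9 + 0
= 15


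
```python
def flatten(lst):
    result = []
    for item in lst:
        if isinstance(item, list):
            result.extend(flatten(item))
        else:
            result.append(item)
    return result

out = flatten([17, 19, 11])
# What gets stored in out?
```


flatten([17, 19, 11])
Processing each element:
  17 is not a list -> append 17
  19 is not a list -> append 19
  11 is not a list -> append 11
= [17, 19, 11]


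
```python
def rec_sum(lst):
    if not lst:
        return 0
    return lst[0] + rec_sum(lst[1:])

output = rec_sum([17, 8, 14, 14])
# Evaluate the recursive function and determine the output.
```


rec_sum([17, 8, 14, 14])
= 17 + rec_sum([8, 14, 14])
= 17 + 8 + rec_sum([14, 14])
= 17 + 8 + 14 + rec_sum([14])
= 17 + 8 + 14 + 14 + rec_sum([])
= 17 + 8 + 14 + 14 + 0
= 53


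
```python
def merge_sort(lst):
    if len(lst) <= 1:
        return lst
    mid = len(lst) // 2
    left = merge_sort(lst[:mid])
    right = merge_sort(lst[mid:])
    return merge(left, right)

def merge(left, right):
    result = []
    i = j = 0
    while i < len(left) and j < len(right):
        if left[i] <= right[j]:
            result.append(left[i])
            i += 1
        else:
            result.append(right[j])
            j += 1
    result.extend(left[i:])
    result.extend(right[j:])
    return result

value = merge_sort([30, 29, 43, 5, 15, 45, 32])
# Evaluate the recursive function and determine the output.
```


merge_sort([30, 29, 43, 5, 15, 45, 32])
Split into [30, 29, 43] and [5, 15, 45, 32]
Left sorted: [29, 30, 43]
Right sorted: [5, 15, 32, 45]
Merge [29, 30, 43] and [5, 15, 32, 45]
= [5, 15, 29, 30, 32, 43, 45]


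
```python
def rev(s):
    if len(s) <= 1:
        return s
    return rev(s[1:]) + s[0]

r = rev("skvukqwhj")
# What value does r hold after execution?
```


rev("skvukqwhj")
= rev("kvukqwhj") + "s"
= rev("vukqwhj") + "k" + "s"
= rev("ukqwhj") + "v" + "k" + "s"
= rev("kqwhj") + "u" + "v" + "k" + "s"
= rev("qwhj") + "k" + "u" + "v" + "k" + "s"
= rev("whj") + "q" + "k" + "u" + "v" + "k" + "s"
= rev("hj") + "w" + "q" + "k" + "u" + "v" + "k" + "s"
= rev("j") + "h" + "w" + "q" + "k" + "u" + "v" + "k" + "s"
= "j" + "h" + "w" + "q" + "k" + "u" + "v" + "k" + "s"
= "jhwqkuvks"


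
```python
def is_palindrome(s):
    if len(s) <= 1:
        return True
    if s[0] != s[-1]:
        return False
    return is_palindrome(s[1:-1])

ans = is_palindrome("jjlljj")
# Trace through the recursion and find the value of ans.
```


is_palindrome("jjlljj")
"jjlljj": s[0]='j' == s[-1]='j' -> is_palindrome("jllj")
"jllj": s[0]='j' == s[-1]='j' -> is_palindrome("ll")
"ll": s[0]='l' == s[-1]='l' -> is_palindrome("")
"": len <= 1 -> True
= True


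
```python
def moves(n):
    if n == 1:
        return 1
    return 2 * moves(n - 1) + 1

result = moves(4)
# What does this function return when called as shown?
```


moves(4)
= 2 * moves(3) + 1
= 2 * (2 * moves(2) + 1) + 1
= 2 * (2 * (2 * moves(1) + 1) + 1) + 1
Now compute bottom-up:
moves(1) = 1
moves(2) = 2 * 1 + 1 = 3
moves(3) = 2 * 3 + 1 = 7
moves(4) = 2 * 7 + 1 = 15
= 15


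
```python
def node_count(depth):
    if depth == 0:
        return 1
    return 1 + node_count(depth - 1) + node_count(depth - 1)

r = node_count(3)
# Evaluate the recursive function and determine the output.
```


node_count(3)
= 1 + node_count(2) + node_count(2)
= 1 + 2 * node_count(2)
node_count(k) = 2^(k+1) - 1
node_count(0) = 1
node_count(1) = 3
node_count(2) = 7
node_count(3) = 15
node_count(3) = 2^4 - 1 = 15
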